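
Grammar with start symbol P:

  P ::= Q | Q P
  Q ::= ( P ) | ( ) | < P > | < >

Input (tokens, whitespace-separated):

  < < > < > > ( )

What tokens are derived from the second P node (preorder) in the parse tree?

< > < >

[P [Q < [P [Q < >] [P [Q < >]]] >] [P [Q ( )]]]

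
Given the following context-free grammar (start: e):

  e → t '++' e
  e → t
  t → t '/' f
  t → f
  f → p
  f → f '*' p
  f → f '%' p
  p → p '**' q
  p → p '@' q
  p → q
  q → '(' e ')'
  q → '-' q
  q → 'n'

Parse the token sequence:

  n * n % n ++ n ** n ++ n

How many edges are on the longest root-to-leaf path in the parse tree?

[e [t [f [f [f [p [q n]]] * [p [q n]]] % [p [q n]]]] ++ [e [t [f [p [p [q n]] ** [q n]]]] ++ [e [t [f [p [q n]]]]]]]

7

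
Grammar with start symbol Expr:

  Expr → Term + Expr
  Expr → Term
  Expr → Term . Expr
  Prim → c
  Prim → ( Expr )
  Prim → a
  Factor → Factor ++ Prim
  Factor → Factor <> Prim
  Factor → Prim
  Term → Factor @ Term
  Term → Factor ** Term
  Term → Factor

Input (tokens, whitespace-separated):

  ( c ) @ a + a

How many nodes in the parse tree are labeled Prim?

[Expr [Term [Factor [Prim ( [Expr [Term [Factor [Prim c]]]] )]] @ [Term [Factor [Prim a]]]] + [Expr [Term [Factor [Prim a]]]]]

4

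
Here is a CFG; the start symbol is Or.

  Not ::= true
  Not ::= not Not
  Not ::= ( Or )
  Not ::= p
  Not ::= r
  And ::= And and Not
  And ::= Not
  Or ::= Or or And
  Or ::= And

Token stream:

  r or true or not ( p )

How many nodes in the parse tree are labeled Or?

[Or [Or [Or [And [Not r]]] or [And [Not true]]] or [And [Not not [Not ( [Or [And [Not p]]] )]]]]

4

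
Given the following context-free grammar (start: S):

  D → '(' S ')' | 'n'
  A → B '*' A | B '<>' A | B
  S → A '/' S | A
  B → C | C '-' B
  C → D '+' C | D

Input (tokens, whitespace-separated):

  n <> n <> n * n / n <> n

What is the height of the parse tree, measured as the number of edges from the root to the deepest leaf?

8

[S [A [B [C [D n]]] <> [A [B [C [D n]]] <> [A [B [C [D n]]] * [A [B [C [D n]]]]]]] / [S [A [B [C [D n]]] <> [A [B [C [D n]]]]]]]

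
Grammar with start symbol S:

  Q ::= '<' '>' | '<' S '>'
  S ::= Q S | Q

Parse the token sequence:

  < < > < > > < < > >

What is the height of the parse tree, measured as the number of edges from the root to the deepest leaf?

5

[S [Q < [S [Q < >] [S [Q < >]]] >] [S [Q < [S [Q < >]] >]]]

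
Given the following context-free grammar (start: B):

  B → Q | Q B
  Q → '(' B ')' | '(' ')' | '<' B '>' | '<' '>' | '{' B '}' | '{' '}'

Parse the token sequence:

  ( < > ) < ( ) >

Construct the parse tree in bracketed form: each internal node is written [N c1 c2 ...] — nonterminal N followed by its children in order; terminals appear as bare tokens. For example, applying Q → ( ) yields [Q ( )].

[B [Q ( [B [Q < >]] )] [B [Q < [B [Q ( )]] >]]]

B
Q B
( B ) B
( Q ) B
( < > ) B
( < > ) Q
( < > ) < B >
( < > ) < Q >
( < > ) < ( ) >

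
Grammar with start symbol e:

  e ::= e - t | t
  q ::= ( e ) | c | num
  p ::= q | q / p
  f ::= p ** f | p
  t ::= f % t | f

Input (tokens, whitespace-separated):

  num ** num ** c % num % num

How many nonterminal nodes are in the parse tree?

[e [t [f [p [q num]] ** [f [p [q num]] ** [f [p [q c]]]]] % [t [f [p [q num]]] % [t [f [p [q num]]]]]]]

19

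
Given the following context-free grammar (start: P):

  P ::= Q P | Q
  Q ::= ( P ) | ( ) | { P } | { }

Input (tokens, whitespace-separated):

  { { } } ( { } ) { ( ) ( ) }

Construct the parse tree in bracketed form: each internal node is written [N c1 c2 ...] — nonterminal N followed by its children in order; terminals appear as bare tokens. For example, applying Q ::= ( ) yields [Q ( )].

P
Q P
{ P } P
{ Q } P
{ { } } P
{ { } } Q P
{ { } } ( P ) P
{ { } } ( Q ) P
{ { } } ( { } ) P
{ { } } ( { } ) Q
{ { } } ( { } ) { P }
{ { } } ( { } ) { Q P }
{ { } } ( { } ) { ( ) P }
{ { } } ( { } ) { ( ) Q }
{ { } } ( { } ) { ( ) ( ) }

[P [Q { [P [Q { }]] }] [P [Q ( [P [Q { }]] )] [P [Q { [P [Q ( )] [P [Q ( )]]] }]]]]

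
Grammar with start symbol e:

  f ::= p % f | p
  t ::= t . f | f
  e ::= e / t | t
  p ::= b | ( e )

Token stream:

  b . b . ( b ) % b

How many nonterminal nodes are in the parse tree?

16

[e [t [t [t [f [p b]]] . [f [p b]]] . [f [p ( [e [t [f [p b]]]] )] % [f [p b]]]]]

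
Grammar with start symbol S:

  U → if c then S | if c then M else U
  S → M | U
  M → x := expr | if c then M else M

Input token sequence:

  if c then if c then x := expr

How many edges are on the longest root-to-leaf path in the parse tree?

[S [U if c then [S [U if c then [S [M x := expr]]]]]]

6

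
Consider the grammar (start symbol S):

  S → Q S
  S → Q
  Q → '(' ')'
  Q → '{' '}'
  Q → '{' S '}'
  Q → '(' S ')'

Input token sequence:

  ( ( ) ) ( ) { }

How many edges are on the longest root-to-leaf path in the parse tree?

[S [Q ( [S [Q ( )]] )] [S [Q ( )] [S [Q { }]]]]

4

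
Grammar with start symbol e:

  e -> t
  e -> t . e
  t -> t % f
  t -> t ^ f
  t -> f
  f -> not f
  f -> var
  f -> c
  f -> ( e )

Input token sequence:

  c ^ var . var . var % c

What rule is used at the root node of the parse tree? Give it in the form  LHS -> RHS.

e -> t . e

[e [t [t [f c]] ^ [f var]] . [e [t [f var]] . [e [t [t [f var]] % [f c]]]]]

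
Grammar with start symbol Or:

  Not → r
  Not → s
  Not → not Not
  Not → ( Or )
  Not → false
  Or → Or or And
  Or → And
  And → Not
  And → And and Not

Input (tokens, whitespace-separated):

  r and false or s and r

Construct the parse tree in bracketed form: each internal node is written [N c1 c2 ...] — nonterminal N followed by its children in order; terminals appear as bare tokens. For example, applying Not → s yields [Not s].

Or
Or or And
And or And
And and Not or And
Not and Not or And
r and Not or And
r and false or And
r and false or And and Not
r and false or Not and Not
r and false or s and Not
r and false or s and r

[Or [Or [And [And [Not r]] and [Not false]]] or [And [And [Not s]] and [Not r]]]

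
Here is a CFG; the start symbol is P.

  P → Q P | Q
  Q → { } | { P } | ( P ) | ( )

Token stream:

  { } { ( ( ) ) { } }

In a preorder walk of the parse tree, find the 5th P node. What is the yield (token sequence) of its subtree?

[P [Q { }] [P [Q { [P [Q ( [P [Q ( )]] )] [P [Q { }]]] }]]]

{ }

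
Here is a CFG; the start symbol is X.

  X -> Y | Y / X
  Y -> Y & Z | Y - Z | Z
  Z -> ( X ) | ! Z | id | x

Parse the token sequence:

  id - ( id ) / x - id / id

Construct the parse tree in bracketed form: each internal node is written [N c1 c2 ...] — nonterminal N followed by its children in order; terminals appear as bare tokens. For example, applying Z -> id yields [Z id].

[X [Y [Y [Z id]] - [Z ( [X [Y [Z id]]] )]] / [X [Y [Y [Z x]] - [Z id]] / [X [Y [Z id]]]]]

X
Y / X
Y - Z / X
Z - Z / X
id - Z / X
id - ( X ) / X
id - ( Y ) / X
id - ( Z ) / X
id - ( id ) / X
id - ( id ) / Y / X
id - ( id ) / Y - Z / X
id - ( id ) / Z - Z / X
id - ( id ) / x - Z / X
id - ( id ) / x - id / X
id - ( id ) / x - id / Y
id - ( id ) / x - id / Z
id - ( id ) / x - id / id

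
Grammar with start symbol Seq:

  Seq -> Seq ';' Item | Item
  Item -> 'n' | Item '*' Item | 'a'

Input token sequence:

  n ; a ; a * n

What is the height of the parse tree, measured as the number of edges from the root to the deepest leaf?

4

[Seq [Seq [Seq [Item n]] ; [Item a]] ; [Item [Item a] * [Item n]]]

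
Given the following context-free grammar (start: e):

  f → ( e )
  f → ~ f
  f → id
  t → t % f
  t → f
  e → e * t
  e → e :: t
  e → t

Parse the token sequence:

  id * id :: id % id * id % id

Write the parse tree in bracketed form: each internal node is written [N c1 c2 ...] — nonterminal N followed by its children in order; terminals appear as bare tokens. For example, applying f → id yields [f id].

[e [e [e [e [t [f id]]] * [t [f id]]] :: [t [t [f id]] % [f id]]] * [t [t [f id]] % [f id]]]

e
e * t
e :: t * t
e * t :: t * t
t * t :: t * t
f * t :: t * t
id * t :: t * t
id * f :: t * t
id * id :: t * t
id * id :: t % f * t
id * id :: f % f * t
id * id :: id % f * t
id * id :: id % id * t
id * id :: id % id * t % f
id * id :: id % id * f % f
id * id :: id % id * id % f
id * id :: id % id * id % id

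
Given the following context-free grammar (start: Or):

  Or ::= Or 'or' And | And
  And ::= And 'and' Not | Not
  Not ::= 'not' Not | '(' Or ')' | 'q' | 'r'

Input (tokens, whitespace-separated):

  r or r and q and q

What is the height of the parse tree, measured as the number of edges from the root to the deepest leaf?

[Or [Or [And [Not r]]] or [And [And [And [Not r]] and [Not q]] and [Not q]]]

5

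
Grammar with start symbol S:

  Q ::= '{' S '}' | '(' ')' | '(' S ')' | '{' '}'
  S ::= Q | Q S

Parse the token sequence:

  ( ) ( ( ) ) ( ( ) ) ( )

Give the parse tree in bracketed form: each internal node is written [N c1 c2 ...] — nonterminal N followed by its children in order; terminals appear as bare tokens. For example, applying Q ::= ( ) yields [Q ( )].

S
Q S
( ) S
( ) Q S
( ) ( S ) S
( ) ( Q ) S
( ) ( ( ) ) S
( ) ( ( ) ) Q S
( ) ( ( ) ) ( S ) S
( ) ( ( ) ) ( Q ) S
( ) ( ( ) ) ( ( ) ) S
( ) ( ( ) ) ( ( ) ) Q
( ) ( ( ) ) ( ( ) ) ( )

[S [Q ( )] [S [Q ( [S [Q ( )]] )] [S [Q ( [S [Q ( )]] )] [S [Q ( )]]]]]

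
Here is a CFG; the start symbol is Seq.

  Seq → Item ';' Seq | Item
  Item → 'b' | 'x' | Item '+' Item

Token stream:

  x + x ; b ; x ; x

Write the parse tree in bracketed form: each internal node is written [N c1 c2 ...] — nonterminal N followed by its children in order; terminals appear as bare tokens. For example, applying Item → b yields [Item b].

Seq
Item ; Seq
Item + Item ; Seq
x + Item ; Seq
x + x ; Seq
x + x ; Item ; Seq
x + x ; b ; Seq
x + x ; b ; Item ; Seq
x + x ; b ; x ; Seq
x + x ; b ; x ; Item
x + x ; b ; x ; x

[Seq [Item [Item x] + [Item x]] ; [Seq [Item b] ; [Seq [Item x] ; [Seq [Item x]]]]]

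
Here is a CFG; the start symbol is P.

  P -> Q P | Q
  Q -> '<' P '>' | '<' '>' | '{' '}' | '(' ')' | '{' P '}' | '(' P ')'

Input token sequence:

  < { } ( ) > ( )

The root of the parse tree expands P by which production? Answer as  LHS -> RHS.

P -> Q P

[P [Q < [P [Q { }] [P [Q ( )]]] >] [P [Q ( )]]]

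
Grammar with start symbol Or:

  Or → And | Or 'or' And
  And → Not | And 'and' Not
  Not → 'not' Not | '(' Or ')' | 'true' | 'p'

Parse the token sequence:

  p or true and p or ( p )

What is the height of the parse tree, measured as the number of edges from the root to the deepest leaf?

[Or [Or [Or [And [Not p]]] or [And [And [Not true]] and [Not p]]] or [And [Not ( [Or [And [Not p]]] )]]]

6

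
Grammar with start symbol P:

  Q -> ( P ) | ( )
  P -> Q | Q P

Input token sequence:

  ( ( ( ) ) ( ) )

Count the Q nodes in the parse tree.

[P [Q ( [P [Q ( [P [Q ( )]] )] [P [Q ( )]]] )]]

4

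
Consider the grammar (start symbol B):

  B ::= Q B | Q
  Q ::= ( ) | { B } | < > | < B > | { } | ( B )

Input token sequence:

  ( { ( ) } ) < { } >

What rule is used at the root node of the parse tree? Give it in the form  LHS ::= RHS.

B ::= Q B

[B [Q ( [B [Q { [B [Q ( )]] }]] )] [B [Q < [B [Q { }]] >]]]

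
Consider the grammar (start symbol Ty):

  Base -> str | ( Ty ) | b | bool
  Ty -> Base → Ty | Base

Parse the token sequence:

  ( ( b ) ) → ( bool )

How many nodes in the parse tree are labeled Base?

[Ty [Base ( [Ty [Base ( [Ty [Base b]] )]] )] → [Ty [Base ( [Ty [Base bool]] )]]]

5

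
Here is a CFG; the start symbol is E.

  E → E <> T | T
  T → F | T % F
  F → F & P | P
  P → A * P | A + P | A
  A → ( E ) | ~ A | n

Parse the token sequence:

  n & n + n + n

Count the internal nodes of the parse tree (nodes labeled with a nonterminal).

[E [T [F [F [P [A n]]] & [P [A n] + [P [A n] + [P [A n]]]]]]]

12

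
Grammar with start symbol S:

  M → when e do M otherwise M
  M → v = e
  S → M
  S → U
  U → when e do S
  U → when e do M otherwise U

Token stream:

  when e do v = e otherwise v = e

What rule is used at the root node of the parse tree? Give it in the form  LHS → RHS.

S → M

[S [M when e do [M v = e] otherwise [M v = e]]]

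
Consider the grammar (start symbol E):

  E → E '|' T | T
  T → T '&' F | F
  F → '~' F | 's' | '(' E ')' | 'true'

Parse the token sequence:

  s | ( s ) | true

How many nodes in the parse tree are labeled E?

4

[E [E [E [T [F s]]] | [T [F ( [E [T [F s]]] )]]] | [T [F true]]]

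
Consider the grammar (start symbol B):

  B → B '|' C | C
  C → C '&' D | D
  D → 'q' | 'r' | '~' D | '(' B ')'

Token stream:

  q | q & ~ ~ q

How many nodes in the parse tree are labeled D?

5

[B [B [C [D q]]] | [C [C [D q]] & [D ~ [D ~ [D q]]]]]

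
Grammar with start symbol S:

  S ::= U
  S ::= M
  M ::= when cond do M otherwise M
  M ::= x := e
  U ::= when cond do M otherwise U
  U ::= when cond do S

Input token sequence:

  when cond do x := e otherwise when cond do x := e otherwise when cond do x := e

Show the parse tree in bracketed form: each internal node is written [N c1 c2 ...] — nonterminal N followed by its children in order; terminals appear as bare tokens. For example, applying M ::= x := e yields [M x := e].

[S [U when cond do [M x := e] otherwise [U when cond do [M x := e] otherwise [U when cond do [S [M x := e]]]]]]

S
U
when cond do M otherwise U
when cond do x := e otherwise U
when cond do x := e otherwise when cond do M otherwise U
when cond do x := e otherwise when cond do x := e otherwise U
when cond do x := e otherwise when cond do x := e otherwise when cond do S
when cond do x := e otherwise when cond do x := e otherwise when cond do M
when cond do x := e otherwise when cond do x := e otherwise when cond do x := e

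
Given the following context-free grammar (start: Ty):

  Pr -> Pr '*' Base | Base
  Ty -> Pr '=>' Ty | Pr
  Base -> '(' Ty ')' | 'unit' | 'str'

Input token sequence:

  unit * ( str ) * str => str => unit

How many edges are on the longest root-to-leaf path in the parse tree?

[Ty [Pr [Pr [Pr [Base unit]] * [Base ( [Ty [Pr [Base str]]] )]] * [Base str]] => [Ty [Pr [Base str]] => [Ty [Pr [Base unit]]]]]

7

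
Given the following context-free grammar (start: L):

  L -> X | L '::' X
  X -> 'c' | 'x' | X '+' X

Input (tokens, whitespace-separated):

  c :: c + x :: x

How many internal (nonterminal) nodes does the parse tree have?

8

[L [L [L [X c]] :: [X [X c] + [X x]]] :: [X x]]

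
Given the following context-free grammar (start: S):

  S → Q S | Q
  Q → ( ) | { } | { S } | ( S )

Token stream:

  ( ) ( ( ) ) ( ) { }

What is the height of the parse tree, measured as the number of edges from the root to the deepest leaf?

5

[S [Q ( )] [S [Q ( [S [Q ( )]] )] [S [Q ( )] [S [Q { }]]]]]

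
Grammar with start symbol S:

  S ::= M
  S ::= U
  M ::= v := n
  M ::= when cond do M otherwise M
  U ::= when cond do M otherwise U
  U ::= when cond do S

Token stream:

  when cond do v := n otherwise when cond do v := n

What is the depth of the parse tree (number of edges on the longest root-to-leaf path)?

5

[S [U when cond do [M v := n] otherwise [U when cond do [S [M v := n]]]]]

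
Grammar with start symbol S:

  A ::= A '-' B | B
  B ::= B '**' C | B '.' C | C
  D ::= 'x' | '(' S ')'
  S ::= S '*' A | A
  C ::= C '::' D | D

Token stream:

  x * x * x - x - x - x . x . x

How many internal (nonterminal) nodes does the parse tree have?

[S [S [S [A [B [C [D x]]]]] * [A [B [C [D x]]]]] * [A [A [A [A [B [C [D x]]]] - [B [C [D x]]]] - [B [C [D x]]]] - [B [B [B [C [D x]]] . [C [D x]]] . [C [D x]]]]]

33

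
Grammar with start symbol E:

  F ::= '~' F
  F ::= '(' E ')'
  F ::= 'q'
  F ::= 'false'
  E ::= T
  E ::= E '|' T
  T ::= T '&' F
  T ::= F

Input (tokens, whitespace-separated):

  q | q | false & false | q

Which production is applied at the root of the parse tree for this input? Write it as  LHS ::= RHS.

E ::= E '|' T

[E [E [E [E [T [F q]]] | [T [F q]]] | [T [T [F false]] & [F false]]] | [T [F q]]]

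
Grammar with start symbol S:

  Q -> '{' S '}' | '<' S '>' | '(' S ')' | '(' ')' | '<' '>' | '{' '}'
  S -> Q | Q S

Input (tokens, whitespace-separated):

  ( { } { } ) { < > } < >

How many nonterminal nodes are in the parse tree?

12

[S [Q ( [S [Q { }] [S [Q { }]]] )] [S [Q { [S [Q < >]] }] [S [Q < >]]]]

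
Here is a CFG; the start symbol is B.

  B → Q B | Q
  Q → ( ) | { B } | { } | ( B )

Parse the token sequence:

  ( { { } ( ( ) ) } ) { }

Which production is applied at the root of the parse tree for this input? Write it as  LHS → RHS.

[B [Q ( [B [Q { [B [Q { }] [B [Q ( [B [Q ( )]] )]]] }]] )] [B [Q { }]]]

B → Q B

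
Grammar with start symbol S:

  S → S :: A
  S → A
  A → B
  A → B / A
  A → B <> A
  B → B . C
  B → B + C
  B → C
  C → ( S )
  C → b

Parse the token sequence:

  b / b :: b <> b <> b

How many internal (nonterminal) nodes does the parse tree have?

[S [S [A [B [C b]] / [A [B [C b]]]]] :: [A [B [C b]] <> [A [B [C b]] <> [A [B [C b]]]]]]

17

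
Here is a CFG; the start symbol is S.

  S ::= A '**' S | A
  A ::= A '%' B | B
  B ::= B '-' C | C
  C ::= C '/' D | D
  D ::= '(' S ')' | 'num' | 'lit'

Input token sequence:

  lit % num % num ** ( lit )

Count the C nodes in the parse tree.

[S [A [A [A [B [C [D lit]]]] % [B [C [D num]]]] % [B [C [D num]]]] ** [S [A [B [C [D ( [S [A [B [C [D lit]]]]] )]]]]]]

5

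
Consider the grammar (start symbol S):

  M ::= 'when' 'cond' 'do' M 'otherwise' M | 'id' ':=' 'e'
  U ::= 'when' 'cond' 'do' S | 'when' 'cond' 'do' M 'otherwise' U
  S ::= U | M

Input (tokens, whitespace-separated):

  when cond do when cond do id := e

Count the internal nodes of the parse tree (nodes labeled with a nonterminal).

[S [U when cond do [S [U when cond do [S [M id := e]]]]]]

6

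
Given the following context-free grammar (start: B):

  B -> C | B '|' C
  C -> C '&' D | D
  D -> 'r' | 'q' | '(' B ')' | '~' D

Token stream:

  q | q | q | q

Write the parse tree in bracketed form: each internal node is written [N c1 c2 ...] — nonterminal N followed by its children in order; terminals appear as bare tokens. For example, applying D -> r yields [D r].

B
B | C
B | C | C
B | C | C | C
C | C | C | C
D | C | C | C
q | C | C | C
q | D | C | C
q | q | C | C
q | q | D | C
q | q | q | C
q | q | q | D
q | q | q | q

[B [B [B [B [C [D q]]] | [C [D q]]] | [C [D q]]] | [C [D q]]]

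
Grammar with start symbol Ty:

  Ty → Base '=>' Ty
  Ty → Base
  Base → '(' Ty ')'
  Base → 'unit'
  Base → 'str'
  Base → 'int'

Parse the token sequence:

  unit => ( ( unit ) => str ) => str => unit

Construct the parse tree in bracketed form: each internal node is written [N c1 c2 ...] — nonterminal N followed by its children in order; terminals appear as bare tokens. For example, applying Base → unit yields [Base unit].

Ty
Base => Ty
unit => Ty
unit => Base => Ty
unit => ( Ty ) => Ty
unit => ( Base => Ty ) => Ty
unit => ( ( Ty ) => Ty ) => Ty
unit => ( ( Base ) => Ty ) => Ty
unit => ( ( unit ) => Ty ) => Ty
unit => ( ( unit ) => Base ) => Ty
unit => ( ( unit ) => str ) => Ty
unit => ( ( unit ) => str ) => Base => Ty
unit => ( ( unit ) => str ) => str => Ty
unit => ( ( unit ) => str ) => str => Base
unit => ( ( unit ) => str ) => str => unit

[Ty [Base unit] => [Ty [Base ( [Ty [Base ( [Ty [Base unit]] )] => [Ty [Base str]]] )] => [Ty [Base str] => [Ty [Base unit]]]]]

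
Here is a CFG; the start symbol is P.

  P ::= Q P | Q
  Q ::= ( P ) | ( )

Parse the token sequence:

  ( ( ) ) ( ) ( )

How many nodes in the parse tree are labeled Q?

[P [Q ( [P [Q ( )]] )] [P [Q ( )] [P [Q ( )]]]]

4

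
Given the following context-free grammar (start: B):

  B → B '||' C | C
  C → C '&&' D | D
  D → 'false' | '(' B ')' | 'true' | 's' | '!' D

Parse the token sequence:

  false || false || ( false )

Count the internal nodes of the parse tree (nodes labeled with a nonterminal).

12

[B [B [B [C [D false]]] || [C [D false]]] || [C [D ( [B [C [D false]]] )]]]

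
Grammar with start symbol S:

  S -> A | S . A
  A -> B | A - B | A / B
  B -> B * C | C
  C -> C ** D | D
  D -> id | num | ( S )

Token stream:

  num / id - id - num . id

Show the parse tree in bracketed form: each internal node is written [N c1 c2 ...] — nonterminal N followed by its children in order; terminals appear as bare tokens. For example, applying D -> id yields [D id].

[S [S [A [A [A [A [B [C [D num]]]] / [B [C [D id]]]] - [B [C [D id]]]] - [B [C [D num]]]]] . [A [B [C [D id]]]]]

S
S . A
A . A
A - B . A
A - B - B . A
A / B - B - B . A
B / B - B - B . A
C / B - B - B . A
D / B - B - B . A
num / B - B - B . A
num / C - B - B . A
num / D - B - B . A
num / id - B - B . A
num / id - C - B . A
num / id - D - B . A
num / id - id - B . A
num / id - id - C . A
num / id - id - D . A
num / id - id - num . A
num / id - id - num . B
num / id - id - num . C
num / id - id - num . D
num / id - id - num . id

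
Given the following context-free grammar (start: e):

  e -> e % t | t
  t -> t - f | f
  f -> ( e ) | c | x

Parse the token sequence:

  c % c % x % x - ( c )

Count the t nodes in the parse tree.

[e [e [e [e [t [f c]]] % [t [f c]]] % [t [f x]]] % [t [t [f x]] - [f ( [e [t [f c]]] )]]]

6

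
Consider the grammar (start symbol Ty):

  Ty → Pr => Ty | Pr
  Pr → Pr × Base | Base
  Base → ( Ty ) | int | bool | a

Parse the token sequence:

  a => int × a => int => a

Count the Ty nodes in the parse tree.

4

[Ty [Pr [Base a]] => [Ty [Pr [Pr [Base int]] × [Base a]] => [Ty [Pr [Base int]] => [Ty [Pr [Base a]]]]]]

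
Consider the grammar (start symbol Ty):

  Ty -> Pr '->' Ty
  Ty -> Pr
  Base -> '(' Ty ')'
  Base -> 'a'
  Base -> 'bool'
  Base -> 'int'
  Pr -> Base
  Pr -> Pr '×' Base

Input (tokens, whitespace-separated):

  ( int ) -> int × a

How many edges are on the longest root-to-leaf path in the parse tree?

[Ty [Pr [Base ( [Ty [Pr [Base int]]] )]] -> [Ty [Pr [Pr [Base int]] × [Base a]]]]

6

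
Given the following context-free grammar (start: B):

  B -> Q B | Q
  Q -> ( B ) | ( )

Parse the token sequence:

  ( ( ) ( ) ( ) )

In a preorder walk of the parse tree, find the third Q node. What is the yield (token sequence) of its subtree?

( )

[B [Q ( [B [Q ( )] [B [Q ( )] [B [Q ( )]]]] )]]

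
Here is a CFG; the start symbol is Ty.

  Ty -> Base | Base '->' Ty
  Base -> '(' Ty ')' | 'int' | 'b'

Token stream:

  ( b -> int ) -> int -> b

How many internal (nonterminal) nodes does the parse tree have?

[Ty [Base ( [Ty [Base b] -> [Ty [Base int]]] )] -> [Ty [Base int] -> [Ty [Base b]]]]

10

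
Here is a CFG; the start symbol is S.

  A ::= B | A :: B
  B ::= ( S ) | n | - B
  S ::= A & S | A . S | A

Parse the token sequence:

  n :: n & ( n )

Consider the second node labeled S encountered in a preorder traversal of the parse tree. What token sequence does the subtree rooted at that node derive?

( n )

[S [A [A [B n]] :: [B n]] & [S [A [B ( [S [A [B n]]] )]]]]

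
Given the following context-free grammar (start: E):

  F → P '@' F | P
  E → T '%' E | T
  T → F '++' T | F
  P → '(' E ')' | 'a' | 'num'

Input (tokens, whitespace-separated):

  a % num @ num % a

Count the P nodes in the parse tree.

4

[E [T [F [P a]]] % [E [T [F [P num] @ [F [P num]]]] % [E [T [F [P a]]]]]]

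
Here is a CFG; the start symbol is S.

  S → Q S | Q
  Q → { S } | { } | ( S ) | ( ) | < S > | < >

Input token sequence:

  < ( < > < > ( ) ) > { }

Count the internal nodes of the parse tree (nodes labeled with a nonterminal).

[S [Q < [S [Q ( [S [Q < >] [S [Q < >] [S [Q ( )]]]] )]] >] [S [Q { }]]]

12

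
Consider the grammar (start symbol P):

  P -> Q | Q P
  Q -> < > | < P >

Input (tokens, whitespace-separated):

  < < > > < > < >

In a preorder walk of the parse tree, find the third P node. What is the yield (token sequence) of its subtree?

[P [Q < [P [Q < >]] >] [P [Q < >] [P [Q < >]]]]

< > < >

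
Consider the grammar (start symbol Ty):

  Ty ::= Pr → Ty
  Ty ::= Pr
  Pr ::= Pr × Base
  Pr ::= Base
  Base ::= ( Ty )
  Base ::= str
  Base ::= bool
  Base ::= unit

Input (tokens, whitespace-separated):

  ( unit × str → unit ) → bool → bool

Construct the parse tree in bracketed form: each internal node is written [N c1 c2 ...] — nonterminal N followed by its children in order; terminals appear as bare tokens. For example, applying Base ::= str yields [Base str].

Ty
Pr → Ty
Base → Ty
( Ty ) → Ty
( Pr → Ty ) → Ty
( Pr × Base → Ty ) → Ty
( Base × Base → Ty ) → Ty
( unit × Base → Ty ) → Ty
( unit × str → Ty ) → Ty
( unit × str → Pr ) → Ty
( unit × str → Base ) → Ty
( unit × str → unit ) → Ty
( unit × str → unit ) → Pr → Ty
( unit × str → unit ) → Base → Ty
( unit × str → unit ) → bool → Ty
( unit × str → unit ) → bool → Pr
( unit × str → unit ) → bool → Base
( unit × str → unit ) → bool → bool

[Ty [Pr [Base ( [Ty [Pr [Pr [Base unit]] × [Base str]] → [Ty [Pr [Base unit]]]] )]] → [Ty [Pr [Base bool]] → [Ty [Pr [Base bool]]]]]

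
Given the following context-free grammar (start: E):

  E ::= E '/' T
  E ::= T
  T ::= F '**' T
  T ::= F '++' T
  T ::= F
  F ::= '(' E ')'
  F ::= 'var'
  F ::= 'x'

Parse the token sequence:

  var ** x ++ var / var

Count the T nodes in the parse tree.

[E [E [T [F var] ** [T [F x] ++ [T [F var]]]]] / [T [F var]]]

4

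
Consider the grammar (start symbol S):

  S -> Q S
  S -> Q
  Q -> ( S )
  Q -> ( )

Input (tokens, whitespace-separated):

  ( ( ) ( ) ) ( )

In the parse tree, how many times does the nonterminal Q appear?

[S [Q ( [S [Q ( )] [S [Q ( )]]] )] [S [Q ( )]]]

4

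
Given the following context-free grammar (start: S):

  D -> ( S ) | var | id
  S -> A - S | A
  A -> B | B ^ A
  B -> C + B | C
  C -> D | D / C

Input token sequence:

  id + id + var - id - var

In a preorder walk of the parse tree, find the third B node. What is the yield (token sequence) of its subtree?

[S [A [B [C [D id]] + [B [C [D id]] + [B [C [D var]]]]]] - [S [A [B [C [D id]]]] - [S [A [B [C [D var]]]]]]]

var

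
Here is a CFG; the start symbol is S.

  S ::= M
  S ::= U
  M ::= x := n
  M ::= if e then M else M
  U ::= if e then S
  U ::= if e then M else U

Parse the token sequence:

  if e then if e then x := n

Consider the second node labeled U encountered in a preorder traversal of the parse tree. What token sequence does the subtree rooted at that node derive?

if e then x := n

[S [U if e then [S [U if e then [S [M x := n]]]]]]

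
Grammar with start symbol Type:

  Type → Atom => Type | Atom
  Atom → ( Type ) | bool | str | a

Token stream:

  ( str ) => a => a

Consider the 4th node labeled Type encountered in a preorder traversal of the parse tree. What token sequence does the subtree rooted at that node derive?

a

[Type [Atom ( [Type [Atom str]] )] => [Type [Atom a] => [Type [Atom a]]]]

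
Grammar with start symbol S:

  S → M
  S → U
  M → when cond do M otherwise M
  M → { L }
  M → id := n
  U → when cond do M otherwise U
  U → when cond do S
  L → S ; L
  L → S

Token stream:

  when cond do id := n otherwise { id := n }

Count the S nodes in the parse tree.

2

[S [M when cond do [M id := n] otherwise [M { [L [S [M id := n]]] }]]]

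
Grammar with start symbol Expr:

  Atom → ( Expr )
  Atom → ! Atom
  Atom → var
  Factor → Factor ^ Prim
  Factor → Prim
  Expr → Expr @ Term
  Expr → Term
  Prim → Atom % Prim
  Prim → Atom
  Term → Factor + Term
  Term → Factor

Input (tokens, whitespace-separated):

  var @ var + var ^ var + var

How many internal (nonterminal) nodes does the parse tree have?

21

[Expr [Expr [Term [Factor [Prim [Atom var]]]]] @ [Term [Factor [Prim [Atom var]]] + [Term [Factor [Factor [Prim [Atom var]]] ^ [Prim [Atom var]]] + [Term [Factor [Prim [Atom var]]]]]]]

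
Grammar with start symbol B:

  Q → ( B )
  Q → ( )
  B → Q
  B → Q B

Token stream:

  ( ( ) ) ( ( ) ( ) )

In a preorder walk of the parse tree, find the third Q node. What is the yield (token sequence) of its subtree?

[B [Q ( [B [Q ( )]] )] [B [Q ( [B [Q ( )] [B [Q ( )]]] )]]]

( ( ) ( ) )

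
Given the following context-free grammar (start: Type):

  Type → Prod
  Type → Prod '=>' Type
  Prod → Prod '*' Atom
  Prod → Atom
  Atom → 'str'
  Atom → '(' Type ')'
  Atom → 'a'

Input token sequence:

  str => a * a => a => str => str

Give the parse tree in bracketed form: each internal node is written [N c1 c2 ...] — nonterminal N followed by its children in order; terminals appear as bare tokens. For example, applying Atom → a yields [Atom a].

Type
Prod => Type
Atom => Type
str => Type
str => Prod => Type
str => Prod * Atom => Type
str => Atom * Atom => Type
str => a * Atom => Type
str => a * a => Type
str => a * a => Prod => Type
str => a * a => Atom => Type
str => a * a => a => Type
str => a * a => a => Prod => Type
str => a * a => a => Atom => Type
str => a * a => a => str => Type
str => a * a => a => str => Prod
str => a * a => a => str => Atom
str => a * a => a => str => str

[Type [Prod [Atom str]] => [Type [Prod [Prod [Atom a]] * [Atom a]] => [Type [Prod [Atom a]] => [Type [Prod [Atom str]] => [Type [Prod [Atom str]]]]]]]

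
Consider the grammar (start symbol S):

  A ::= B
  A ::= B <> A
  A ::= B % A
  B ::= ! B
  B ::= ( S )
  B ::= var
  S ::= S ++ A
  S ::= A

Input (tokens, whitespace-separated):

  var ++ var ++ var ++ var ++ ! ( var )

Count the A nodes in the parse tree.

6

[S [S [S [S [S [A [B var]]] ++ [A [B var]]] ++ [A [B var]]] ++ [A [B var]]] ++ [A [B ! [B ( [S [A [B var]]] )]]]]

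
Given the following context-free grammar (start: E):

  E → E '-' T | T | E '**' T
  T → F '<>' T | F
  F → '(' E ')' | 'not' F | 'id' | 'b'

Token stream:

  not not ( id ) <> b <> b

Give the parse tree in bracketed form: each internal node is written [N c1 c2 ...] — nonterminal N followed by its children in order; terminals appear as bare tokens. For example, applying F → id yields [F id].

[E [T [F not [F not [F ( [E [T [F id]]] )]]] <> [T [F b] <> [T [F b]]]]]

E
T
F <> T
not F <> T
not not F <> T
not not ( E ) <> T
not not ( T ) <> T
not not ( F ) <> T
not not ( id ) <> T
not not ( id ) <> F <> T
not not ( id ) <> b <> T
not not ( id ) <> b <> F
not not ( id ) <> b <> b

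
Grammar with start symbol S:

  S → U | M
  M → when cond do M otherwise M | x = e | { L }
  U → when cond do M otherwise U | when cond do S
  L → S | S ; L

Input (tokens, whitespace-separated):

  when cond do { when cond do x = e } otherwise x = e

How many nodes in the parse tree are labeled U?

[S [M when cond do [M { [L [S [U when cond do [S [M x = e]]]]] }] otherwise [M x = e]]]

1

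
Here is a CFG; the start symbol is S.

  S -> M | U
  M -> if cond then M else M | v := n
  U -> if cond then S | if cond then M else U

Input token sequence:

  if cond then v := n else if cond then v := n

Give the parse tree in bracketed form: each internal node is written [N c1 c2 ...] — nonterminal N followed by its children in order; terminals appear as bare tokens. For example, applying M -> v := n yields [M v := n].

[S [U if cond then [M v := n] else [U if cond then [S [M v := n]]]]]

S
U
if cond then M else U
if cond then v := n else U
if cond then v := n else if cond then S
if cond then v := n else if cond then M
if cond then v := n else if cond then v := n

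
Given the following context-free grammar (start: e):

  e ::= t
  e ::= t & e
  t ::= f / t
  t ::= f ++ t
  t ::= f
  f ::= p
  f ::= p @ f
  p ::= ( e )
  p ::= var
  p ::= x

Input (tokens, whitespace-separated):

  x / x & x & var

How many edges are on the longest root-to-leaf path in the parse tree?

6

[e [t [f [p x]] / [t [f [p x]]]] & [e [t [f [p x]]] & [e [t [f [p var]]]]]]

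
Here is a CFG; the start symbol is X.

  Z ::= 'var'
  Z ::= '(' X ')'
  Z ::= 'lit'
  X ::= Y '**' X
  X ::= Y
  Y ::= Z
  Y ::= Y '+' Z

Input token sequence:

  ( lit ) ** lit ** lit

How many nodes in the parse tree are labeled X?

[X [Y [Z ( [X [Y [Z lit]]] )]] ** [X [Y [Z lit]] ** [X [Y [Z lit]]]]]

4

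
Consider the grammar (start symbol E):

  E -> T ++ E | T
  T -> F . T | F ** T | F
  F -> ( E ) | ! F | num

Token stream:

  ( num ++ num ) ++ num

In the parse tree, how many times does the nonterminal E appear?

4

[E [T [F ( [E [T [F num]] ++ [E [T [F num]]]] )]] ++ [E [T [F num]]]]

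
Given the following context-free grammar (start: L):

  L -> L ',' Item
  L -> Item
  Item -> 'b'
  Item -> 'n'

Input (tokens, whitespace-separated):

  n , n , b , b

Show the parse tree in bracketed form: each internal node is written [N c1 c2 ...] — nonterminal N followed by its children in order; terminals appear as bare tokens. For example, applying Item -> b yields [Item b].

L
L , Item
L , Item , Item
L , Item , Item , Item
Item , Item , Item , Item
n , Item , Item , Item
n , n , Item , Item
n , n , b , Item
n , n , b , b

[L [L [L [L [Item n]] , [Item n]] , [Item b]] , [Item b]]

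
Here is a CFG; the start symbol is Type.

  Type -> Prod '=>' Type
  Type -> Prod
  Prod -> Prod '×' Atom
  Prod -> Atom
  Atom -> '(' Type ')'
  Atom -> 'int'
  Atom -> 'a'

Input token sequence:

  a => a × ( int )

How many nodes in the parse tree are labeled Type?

[Type [Prod [Atom a]] => [Type [Prod [Prod [Atom a]] × [Atom ( [Type [Prod [Atom int]]] )]]]]

3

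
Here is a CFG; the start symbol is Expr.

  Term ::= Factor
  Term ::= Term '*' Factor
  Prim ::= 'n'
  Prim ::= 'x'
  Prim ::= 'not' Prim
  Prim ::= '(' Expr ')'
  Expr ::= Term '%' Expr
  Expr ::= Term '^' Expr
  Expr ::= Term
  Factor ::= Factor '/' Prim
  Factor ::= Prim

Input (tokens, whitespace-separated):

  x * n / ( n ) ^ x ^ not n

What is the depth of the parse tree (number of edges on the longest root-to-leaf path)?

[Expr [Term [Term [Factor [Prim x]]] * [Factor [Factor [Prim n]] / [Prim ( [Expr [Term [Factor [Prim n]]]] )]]] ^ [Expr [Term [Factor [Prim x]]] ^ [Expr [Term [Factor [Prim not [Prim n]]]]]]]

8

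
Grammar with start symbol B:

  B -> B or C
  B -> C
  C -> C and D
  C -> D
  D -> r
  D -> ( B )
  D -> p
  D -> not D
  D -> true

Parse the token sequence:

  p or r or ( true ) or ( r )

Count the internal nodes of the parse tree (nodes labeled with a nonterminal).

[B [B [B [B [C [D p]]] or [C [D r]]] or [C [D ( [B [C [D true]]] )]]] or [C [D ( [B [C [D r]]] )]]]

18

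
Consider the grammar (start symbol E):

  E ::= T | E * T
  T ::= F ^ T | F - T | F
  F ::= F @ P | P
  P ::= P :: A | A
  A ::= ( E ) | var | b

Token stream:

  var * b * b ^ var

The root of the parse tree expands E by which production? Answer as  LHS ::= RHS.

[E [E [E [T [F [P [A var]]]]] * [T [F [P [A b]]]]] * [T [F [P [A b]]] ^ [T [F [P [A var]]]]]]

E ::= E * T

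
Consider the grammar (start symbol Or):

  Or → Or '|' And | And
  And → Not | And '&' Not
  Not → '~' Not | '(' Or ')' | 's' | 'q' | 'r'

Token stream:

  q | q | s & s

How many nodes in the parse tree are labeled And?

4

[Or [Or [Or [And [Not q]]] | [And [Not q]]] | [And [And [Not s]] & [Not s]]]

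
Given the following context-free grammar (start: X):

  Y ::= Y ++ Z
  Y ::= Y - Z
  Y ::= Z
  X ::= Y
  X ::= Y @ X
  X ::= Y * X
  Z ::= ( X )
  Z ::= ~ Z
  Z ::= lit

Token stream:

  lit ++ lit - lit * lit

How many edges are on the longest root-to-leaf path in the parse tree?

5

[X [Y [Y [Y [Z lit]] ++ [Z lit]] - [Z lit]] * [X [Y [Z lit]]]]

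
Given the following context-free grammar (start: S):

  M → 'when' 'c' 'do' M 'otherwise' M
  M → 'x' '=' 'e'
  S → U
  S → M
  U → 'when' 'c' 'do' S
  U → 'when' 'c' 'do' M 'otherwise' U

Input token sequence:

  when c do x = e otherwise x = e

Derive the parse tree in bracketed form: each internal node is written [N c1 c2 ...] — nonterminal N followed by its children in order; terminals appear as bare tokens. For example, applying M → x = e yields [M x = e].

S
M
when c do M otherwise M
when c do x = e otherwise M
when c do x = e otherwise x = e

[S [M when c do [M x = e] otherwise [M x = e]]]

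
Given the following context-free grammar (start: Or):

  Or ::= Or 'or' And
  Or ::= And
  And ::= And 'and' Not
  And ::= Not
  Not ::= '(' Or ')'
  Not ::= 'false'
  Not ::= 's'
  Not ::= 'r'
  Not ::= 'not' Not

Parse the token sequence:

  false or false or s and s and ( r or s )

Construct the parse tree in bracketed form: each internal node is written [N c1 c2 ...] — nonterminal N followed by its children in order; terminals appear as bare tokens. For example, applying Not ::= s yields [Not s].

Or
Or or And
Or or And or And
And or And or And
Not or And or And
false or And or And
false or Not or And
false or false or And
false or false or And and Not
false or false or And and Not and Not
false or false or Not and Not and Not
false or false or s and Not and Not
false or false or s and s and Not
false or false or s and s and ( Or )
false or false or s and s and ( Or or And )
false or false or s and s and ( And or And )
false or false or s and s and ( Not or And )
false or false or s and s and ( r or And )
false or false or s and s and ( r or Not )
false or false or s and s and ( r or s )

[Or [Or [Or [And [Not false]]] or [And [Not false]]] or [And [And [And [Not s]] and [Not s]] and [Not ( [Or [Or [And [Not r]]] or [And [Not s]]] )]]]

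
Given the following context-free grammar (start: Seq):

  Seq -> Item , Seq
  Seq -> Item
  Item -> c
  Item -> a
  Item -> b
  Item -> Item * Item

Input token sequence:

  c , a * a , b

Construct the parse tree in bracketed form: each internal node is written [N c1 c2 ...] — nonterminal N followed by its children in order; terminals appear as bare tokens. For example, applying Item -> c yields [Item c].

Seq
Item , Seq
c , Seq
c , Item , Seq
c , Item * Item , Seq
c , a * Item , Seq
c , a * a , Seq
c , a * a , Item
c , a * a , b

[Seq [Item c] , [Seq [Item [Item a] * [Item a]] , [Seq [Item b]]]]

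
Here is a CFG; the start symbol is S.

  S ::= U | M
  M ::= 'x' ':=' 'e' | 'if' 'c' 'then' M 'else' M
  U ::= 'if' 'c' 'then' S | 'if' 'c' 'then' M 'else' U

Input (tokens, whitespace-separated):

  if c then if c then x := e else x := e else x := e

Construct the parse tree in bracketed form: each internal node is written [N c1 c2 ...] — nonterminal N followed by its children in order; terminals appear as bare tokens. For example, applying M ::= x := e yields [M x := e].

[S [M if c then [M if c then [M x := e] else [M x := e]] else [M x := e]]]

S
M
if c then M else M
if c then if c then M else M else M
if c then if c then x := e else M else M
if c then if c then x := e else x := e else M
if c then if c then x := e else x := e else x := e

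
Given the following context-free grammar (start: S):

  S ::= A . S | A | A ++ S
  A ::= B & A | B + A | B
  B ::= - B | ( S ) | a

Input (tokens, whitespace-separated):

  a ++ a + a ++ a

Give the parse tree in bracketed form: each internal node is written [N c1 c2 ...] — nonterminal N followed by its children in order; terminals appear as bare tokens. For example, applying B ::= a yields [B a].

[S [A [B a]] ++ [S [A [B a] + [A [B a]]] ++ [S [A [B a]]]]]

S
A ++ S
B ++ S
a ++ S
a ++ A ++ S
a ++ B + A ++ S
a ++ a + A ++ S
a ++ a + B ++ S
a ++ a + a ++ S
a ++ a + a ++ A
a ++ a + a ++ B
a ++ a + a ++ a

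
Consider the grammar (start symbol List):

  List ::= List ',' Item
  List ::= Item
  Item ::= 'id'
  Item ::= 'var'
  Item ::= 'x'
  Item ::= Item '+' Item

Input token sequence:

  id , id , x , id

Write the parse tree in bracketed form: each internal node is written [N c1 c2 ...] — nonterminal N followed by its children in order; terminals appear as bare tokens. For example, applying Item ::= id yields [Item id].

[List [List [List [List [Item id]] , [Item id]] , [Item x]] , [Item id]]

List
List , Item
List , Item , Item
List , Item , Item , Item
Item , Item , Item , Item
id , Item , Item , Item
id , id , Item , Item
id , id , x , Item
id , id , x , id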